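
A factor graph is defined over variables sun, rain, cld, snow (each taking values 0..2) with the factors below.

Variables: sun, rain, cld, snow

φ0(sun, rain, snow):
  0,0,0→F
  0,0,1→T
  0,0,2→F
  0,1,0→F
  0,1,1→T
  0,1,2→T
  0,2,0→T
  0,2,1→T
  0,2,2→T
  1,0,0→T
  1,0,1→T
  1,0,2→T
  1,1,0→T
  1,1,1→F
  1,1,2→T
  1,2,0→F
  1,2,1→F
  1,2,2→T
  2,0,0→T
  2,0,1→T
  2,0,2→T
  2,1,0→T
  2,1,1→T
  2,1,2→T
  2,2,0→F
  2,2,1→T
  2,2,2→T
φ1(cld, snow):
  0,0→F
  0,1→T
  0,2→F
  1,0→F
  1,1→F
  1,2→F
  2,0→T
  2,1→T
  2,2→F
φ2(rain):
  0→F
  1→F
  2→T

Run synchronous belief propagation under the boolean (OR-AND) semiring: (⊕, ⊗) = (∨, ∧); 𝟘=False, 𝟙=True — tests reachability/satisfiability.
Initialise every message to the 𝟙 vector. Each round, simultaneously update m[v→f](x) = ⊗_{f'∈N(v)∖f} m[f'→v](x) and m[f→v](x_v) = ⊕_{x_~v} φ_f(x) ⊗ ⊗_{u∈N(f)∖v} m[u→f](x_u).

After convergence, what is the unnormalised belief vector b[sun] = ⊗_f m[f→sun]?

b[sun] = [T, F, T]

init: all messages = 𝟙 over 3 values
r1 m[φ0→sun] = [T, T, T]
r1 m[φ0→rain] = [T, T, T]
r1 m[φ0→snow] = [T, T, T]
r1 m[φ1→cld] = [T, F, T]
r1 m[φ1→snow] = [T, T, F]
r1 m[φ2→rain] = [F, F, T]
r1 m[sun→φ0] = [T, T, T]
r1 m[rain→φ0] = [T, T, T]
r1 m[rain→φ2] = [T, T, T]
r1 m[cld→φ1] = [T, T, T]
r1 m[snow→φ0] = [T, T, T]
r1 m[snow→φ1] = [T, T, T]
r2 m[φ0→sun] = [T, T, T]
r2 m[φ0→rain] = [T, T, T]
r2 m[φ0→snow] = [T, T, T]
r2 m[φ1→cld] = [T, F, T]
r2 m[φ1→snow] = [T, T, F]
r2 m[φ2→rain] = [F, F, T]
r2 m[sun→φ0] = [T, T, T]
r2 m[rain→φ0] = [F, F, T]
r2 m[rain→φ2] = [T, T, T]
r2 m[cld→φ1] = [T, T, T]
r2 m[snow→φ0] = [T, T, F]
r2 m[snow→φ1] = [T, T, T]
r3 m[φ0→sun] = [T, F, T]
r3 m[φ0→rain] = [T, T, T]
r3 m[φ0→snow] = [T, T, T]
r3 m[φ1→cld] = [T, F, T]
r3 m[φ1→snow] = [T, T, F]
r3 m[φ2→rain] = [F, F, T]
r3 m[sun→φ0] = [T, T, T]
r3 m[rain→φ0] = [F, F, T]
r3 m[rain→φ2] = [T, T, T]
r3 m[cld→φ1] = [T, T, T]
r3 m[snow→φ0] = [T, T, F]
r3 m[snow→φ1] = [T, T, T]
r4 m[φ0→sun] = [T, F, T]
r4 m[φ0→rain] = [T, T, T]
r4 m[φ0→snow] = [T, T, T]
r4 m[φ1→cld] = [T, F, T]
r4 m[φ1→snow] = [T, T, F]
r4 m[φ2→rain] = [F, F, T]
r4 m[sun→φ0] = [T, T, T]
r4 m[rain→φ0] = [F, F, T]
r4 m[rain→φ2] = [T, T, T]
r4 m[cld→φ1] = [T, T, T]
r4 m[snow→φ0] = [T, T, F]
r4 m[snow→φ1] = [T, T, T]
fixed point reached at round 4
b[sun] = ⊗ incoming = [T, F, T]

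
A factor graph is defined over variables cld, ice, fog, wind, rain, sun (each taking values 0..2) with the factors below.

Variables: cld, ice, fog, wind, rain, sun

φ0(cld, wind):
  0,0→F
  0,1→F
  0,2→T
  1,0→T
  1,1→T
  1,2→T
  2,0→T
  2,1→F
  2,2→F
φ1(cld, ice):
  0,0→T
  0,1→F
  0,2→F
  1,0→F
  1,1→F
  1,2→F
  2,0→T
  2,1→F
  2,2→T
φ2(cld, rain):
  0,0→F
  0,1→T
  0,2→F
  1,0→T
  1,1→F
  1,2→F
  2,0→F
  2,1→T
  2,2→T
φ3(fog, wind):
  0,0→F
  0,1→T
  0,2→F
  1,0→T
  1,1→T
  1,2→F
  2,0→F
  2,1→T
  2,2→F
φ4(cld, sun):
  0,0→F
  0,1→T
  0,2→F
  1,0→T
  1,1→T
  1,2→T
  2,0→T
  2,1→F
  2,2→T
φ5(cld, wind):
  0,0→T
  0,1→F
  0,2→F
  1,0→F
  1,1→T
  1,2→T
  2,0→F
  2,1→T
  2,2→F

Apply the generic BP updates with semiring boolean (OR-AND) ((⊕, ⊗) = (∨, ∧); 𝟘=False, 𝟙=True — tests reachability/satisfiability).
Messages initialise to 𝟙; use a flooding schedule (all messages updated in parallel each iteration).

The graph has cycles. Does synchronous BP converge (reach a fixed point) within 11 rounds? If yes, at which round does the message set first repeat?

NOT CONVERGED within 11 rounds

init: all messages = 𝟙 over 3 values
r1 m[φ0→cld] = [T, T, T]
r1 m[φ0→wind] = [T, T, T]
r1 m[φ1→cld] = [T, F, T]
r1 m[φ1→ice] = [T, F, T]
r1 m[φ2→cld] = [T, T, T]
r1 m[φ2→rain] = [T, T, T]
r1 m[φ3→fog] = [T, T, T]
r1 m[φ3→wind] = [T, T, F]
r1 m[φ4→cld] = [T, T, T]
r1 m[φ4→sun] = [T, T, T]
r1 m[φ5→cld] = [T, T, T]
r1 m[φ5→wind] = [T, T, T]
r1 m[cld→φ0] = [T, T, T]
r1 m[cld→φ1] = [T, T, T]
r1 m[cld→φ2] = [T, T, T]
r1 m[cld→φ4] = [T, T, T]
r1 m[cld→φ5] = [T, T, T]
r1 m[ice→φ1] = [T, T, T]
r1 m[fog→φ3] = [T, T, T]
r1 m[wind→φ0] = [T, T, T]
r1 m[wind→φ3] = [T, T, T]
r1 m[wind→φ5] = [T, T, T]
r1 m[rain→φ2] = [T, T, T]
r1 m[sun→φ4] = [T, T, T]
r2 m[φ0→cld] = [T, T, T]
r2 m[φ0→wind] = [T, T, T]
r2 m[φ1→cld] = [T, F, T]
r2 m[φ1→ice] = [T, F, T]
r2 m[φ2→cld] = [T, T, T]
r2 m[φ2→rain] = [T, T, T]
r2 m[φ3→fog] = [T, T, T]
r2 m[φ3→wind] = [T, T, F]
r2 m[φ4→cld] = [T, T, T]
r2 m[φ4→sun] = [T, T, T]
r2 m[φ5→cld] = [T, T, T]
r2 m[φ5→wind] = [T, T, T]
r2 m[cld→φ0] = [T, F, T]
r2 m[cld→φ1] = [T, T, T]
r2 m[cld→φ2] = [T, F, T]
r2 m[cld→φ4] = [T, F, T]
r2 m[cld→φ5] = [T, F, T]
r2 m[ice→φ1] = [T, T, T]
r2 m[fog→φ3] = [T, T, T]
r2 m[wind→φ0] = [T, T, F]
r2 m[wind→φ3] = [T, T, T]
r2 m[wind→φ5] = [T, T, F]
r2 m[rain→φ2] = [T, T, T]
r2 m[sun→φ4] = [T, T, T]
r3 m[φ0→cld] = [F, T, T]
r3 m[φ0→wind] = [T, F, T]
r3 m[φ1→cld] = [T, F, T]
r3 m[φ1→ice] = [T, F, T]
r3 m[φ2→cld] = [T, T, T]
r3 m[φ2→rain] = [F, T, T]
r3 m[φ3→fog] = [T, T, T]
r3 m[φ3→wind] = [T, T, F]
r3 m[φ4→cld] = [T, T, T]
r3 m[φ4→sun] = [T, T, T]
r3 m[φ5→cld] = [T, T, T]
r3 m[φ5→wind] = [T, T, F]
r3 m[cld→φ0] = [T, F, T]
r3 m[cld→φ1] = [T, T, T]
r3 m[cld→φ2] = [T, F, T]
r3 m[cld→φ4] = [T, F, T]
r3 m[cld→φ5] = [T, F, T]
r3 m[ice→φ1] = [T, T, T]
r3 m[fog→φ3] = [T, T, T]
r3 m[wind→φ0] = [T, T, F]
r3 m[wind→φ3] = [T, T, T]
r3 m[wind→φ5] = [T, T, F]
r3 m[rain→φ2] = [T, T, T]
r3 m[sun→φ4] = [T, T, T]
r4 m[φ0→cld] = [F, T, T]
r4 m[φ0→wind] = [T, F, T]
r4 m[φ1→cld] = [T, F, T]
r4 m[φ1→ice] = [T, F, T]
r4 m[φ2→cld] = [T, T, T]
r4 m[φ2→rain] = [F, T, T]
r4 m[φ3→fog] = [T, T, T]
r4 m[φ3→wind] = [T, T, F]
r4 m[φ4→cld] = [T, T, T]
r4 m[φ4→sun] = [T, T, T]
r4 m[φ5→cld] = [T, T, T]
r4 m[φ5→wind] = [T, T, F]
r4 m[cld→φ0] = [T, F, T]
r4 m[cld→φ1] = [F, T, T]
r4 m[cld→φ2] = [F, F, T]
r4 m[cld→φ4] = [F, F, T]
r4 m[cld→φ5] = [F, F, T]
r4 m[ice→φ1] = [T, T, T]
r4 m[fog→φ3] = [T, T, T]
r4 m[wind→φ0] = [T, T, F]
r4 m[wind→φ3] = [T, F, F]
r4 m[wind→φ5] = [T, F, F]
r4 m[rain→φ2] = [T, T, T]
r4 m[sun→φ4] = [T, T, T]
r5 m[φ0→cld] = [F, T, T]
r5 m[φ0→wind] = [T, F, T]
r5 m[φ1→cld] = [T, F, T]
r5 m[φ1→ice] = [T, F, T]
r5 m[φ2→cld] = [T, T, T]
r5 m[φ2→rain] = [F, T, T]
r5 m[φ3→fog] = [F, T, F]
r5 m[φ3→wind] = [T, T, F]
r5 m[φ4→cld] = [T, T, T]
r5 m[φ4→sun] = [T, F, T]
r5 m[φ5→cld] = [T, F, F]
r5 m[φ5→wind] = [F, T, F]
r5 m[cld→φ0] = [T, F, T]
r5 m[cld→φ1] = [F, T, T]
r5 m[cld→φ2] = [F, F, T]
r5 m[cld→φ4] = [F, F, T]
r5 m[cld→φ5] = [F, F, T]
r5 m[ice→φ1] = [T, T, T]
r5 m[fog→φ3] = [T, T, T]
r5 m[wind→φ0] = [T, T, F]
r5 m[wind→φ3] = [T, F, F]
r5 m[wind→φ5] = [T, F, F]
r5 m[rain→φ2] = [T, T, T]
r5 m[sun→φ4] = [T, T, T]
r6 m[φ0→cld] = [F, T, T]
r6 m[φ0→wind] = [T, F, T]
r6 m[φ1→cld] = [T, F, T]
r6 m[φ1→ice] = [T, F, T]
r6 m[φ2→cld] = [T, T, T]
r6 m[φ2→rain] = [F, T, T]
r6 m[φ3→fog] = [F, T, F]
r6 m[φ3→wind] = [T, T, F]
r6 m[φ4→cld] = [T, T, T]
r6 m[φ4→sun] = [T, F, T]
r6 m[φ5→cld] = [T, F, F]
r6 m[φ5→wind] = [F, T, F]
r6 m[cld→φ0] = [T, F, F]
r6 m[cld→φ1] = [F, F, F]
r6 m[cld→φ2] = [F, F, F]
r6 m[cld→φ4] = [F, F, F]
r6 m[cld→φ5] = [F, F, T]
r6 m[ice→φ1] = [T, T, T]
r6 m[fog→φ3] = [T, T, T]
r6 m[wind→φ0] = [F, T, F]
r6 m[wind→φ3] = [F, F, F]
r6 m[wind→φ5] = [T, F, F]
r6 m[rain→φ2] = [T, T, T]
r6 m[sun→φ4] = [T, T, T]
r7 m[φ0→cld] = [F, T, F]
r7 m[φ0→wind] = [F, F, T]
r7 m[φ1→cld] = [T, F, T]
r7 m[φ1→ice] = [F, F, F]
r7 m[φ2→cld] = [T, T, T]
r7 m[φ2→rain] = [F, F, F]
r7 m[φ3→fog] = [F, F, F]
r7 m[φ3→wind] = [T, T, F]
r7 m[φ4→cld] = [T, T, T]
r7 m[φ4→sun] = [F, F, F]
r7 m[φ5→cld] = [T, F, F]
r7 m[φ5→wind] = [F, T, F]
r7 m[cld→φ0] = [T, F, F]
r7 m[cld→φ1] = [F, F, F]
r7 m[cld→φ2] = [F, F, F]
r7 m[cld→φ4] = [F, F, F]
r7 m[cld→φ5] = [F, F, T]
r7 m[ice→φ1] = [T, T, T]
r7 m[fog→φ3] = [T, T, T]
r7 m[wind→φ0] = [F, T, F]
r7 m[wind→φ3] = [F, F, F]
r7 m[wind→φ5] = [T, F, F]
r7 m[rain→φ2] = [T, T, T]
r7 m[sun→φ4] = [T, T, T]
r8 m[φ0→cld] = [F, T, F]
r8 m[φ0→wind] = [F, F, T]
r8 m[φ1→cld] = [T, F, T]
r8 m[φ1→ice] = [F, F, F]
r8 m[φ2→cld] = [T, T, T]
r8 m[φ2→rain] = [F, F, F]
r8 m[φ3→fog] = [F, F, F]
r8 m[φ3→wind] = [T, T, F]
r8 m[φ4→cld] = [T, T, T]
r8 m[φ4→sun] = [F, F, F]
r8 m[φ5→cld] = [T, F, F]
r8 m[φ5→wind] = [F, T, F]
r8 m[cld→φ0] = [T, F, F]
r8 m[cld→φ1] = [F, F, F]
r8 m[cld→φ2] = [F, F, F]
r8 m[cld→φ4] = [F, F, F]
r8 m[cld→φ5] = [F, F, F]
r8 m[ice→φ1] = [T, T, T]
r8 m[fog→φ3] = [T, T, T]
r8 m[wind→φ0] = [F, T, F]
r8 m[wind→φ3] = [F, F, F]
r8 m[wind→φ5] = [F, F, F]
r8 m[rain→φ2] = [T, T, T]
r8 m[sun→φ4] = [T, T, T]
r9 m[φ0→cld] = [F, T, F]
r9 m[φ0→wind] = [F, F, T]
r9 m[φ1→cld] = [T, F, T]
r9 m[φ1→ice] = [F, F, F]
r9 m[φ2→cld] = [T, T, T]
r9 m[φ2→rain] = [F, F, F]
r9 m[φ3→fog] = [F, F, F]
r9 m[φ3→wind] = [T, T, F]
r9 m[φ4→cld] = [T, T, T]
r9 m[φ4→sun] = [F, F, F]
r9 m[φ5→cld] = [F, F, F]
r9 m[φ5→wind] = [F, F, F]
r9 m[cld→φ0] = [T, F, F]
r9 m[cld→φ1] = [F, F, F]
r9 m[cld→φ2] = [F, F, F]
r9 m[cld→φ4] = [F, F, F]
r9 m[cld→φ5] = [F, F, F]
r9 m[ice→φ1] = [T, T, T]
r9 m[fog→φ3] = [T, T, T]
r9 m[wind→φ0] = [F, T, F]
r9 m[wind→φ3] = [F, F, F]
r9 m[wind→φ5] = [F, F, F]
r9 m[rain→φ2] = [T, T, T]
r9 m[sun→φ4] = [T, T, T]
r10 m[φ0→cld] = [F, T, F]
r10 m[φ0→wind] = [F, F, T]
r10 m[φ1→cld] = [T, F, T]
r10 m[φ1→ice] = [F, F, F]
r10 m[φ2→cld] = [T, T, T]
r10 m[φ2→rain] = [F, F, F]
r10 m[φ3→fog] = [F, F, F]
r10 m[φ3→wind] = [T, T, F]
r10 m[φ4→cld] = [T, T, T]
r10 m[φ4→sun] = [F, F, F]
r10 m[φ5→cld] = [F, F, F]
r10 m[φ5→wind] = [F, F, F]
r10 m[cld→φ0] = [F, F, F]
r10 m[cld→φ1] = [F, F, F]
r10 m[cld→φ2] = [F, F, F]
r10 m[cld→φ4] = [F, F, F]
r10 m[cld→φ5] = [F, F, F]
r10 m[ice→φ1] = [T, T, T]
r10 m[fog→φ3] = [T, T, T]
r10 m[wind→φ0] = [F, F, F]
r10 m[wind→φ3] = [F, F, F]
r10 m[wind→φ5] = [F, F, F]
r10 m[rain→φ2] = [T, T, T]
r10 m[sun→φ4] = [T, T, T]
r11 m[φ0→cld] = [F, F, F]
r11 m[φ0→wind] = [F, F, F]
r11 m[φ1→cld] = [T, F, T]
r11 m[φ1→ice] = [F, F, F]
r11 m[φ2→cld] = [T, T, T]
r11 m[φ2→rain] = [F, F, F]
r11 m[φ3→fog] = [F, F, F]
r11 m[φ3→wind] = [T, T, F]
r11 m[φ4→cld] = [T, T, T]
r11 m[φ4→sun] = [F, F, F]
r11 m[φ5→cld] = [F, F, F]
r11 m[φ5→wind] = [F, F, F]
r11 m[cld→φ0] = [F, F, F]
r11 m[cld→φ1] = [F, F, F]
r11 m[cld→φ2] = [F, F, F]
r11 m[cld→φ4] = [F, F, F]
r11 m[cld→φ5] = [F, F, F]
r11 m[ice→φ1] = [T, T, T]
r11 m[fog→φ3] = [T, T, T]
r11 m[wind→φ0] = [F, F, F]
r11 m[wind→φ3] = [F, F, F]
r11 m[wind→φ5] = [F, F, F]
r11 m[rain→φ2] = [T, T, T]
r11 m[sun→φ4] = [T, T, T]
no fixed point within 11 rounds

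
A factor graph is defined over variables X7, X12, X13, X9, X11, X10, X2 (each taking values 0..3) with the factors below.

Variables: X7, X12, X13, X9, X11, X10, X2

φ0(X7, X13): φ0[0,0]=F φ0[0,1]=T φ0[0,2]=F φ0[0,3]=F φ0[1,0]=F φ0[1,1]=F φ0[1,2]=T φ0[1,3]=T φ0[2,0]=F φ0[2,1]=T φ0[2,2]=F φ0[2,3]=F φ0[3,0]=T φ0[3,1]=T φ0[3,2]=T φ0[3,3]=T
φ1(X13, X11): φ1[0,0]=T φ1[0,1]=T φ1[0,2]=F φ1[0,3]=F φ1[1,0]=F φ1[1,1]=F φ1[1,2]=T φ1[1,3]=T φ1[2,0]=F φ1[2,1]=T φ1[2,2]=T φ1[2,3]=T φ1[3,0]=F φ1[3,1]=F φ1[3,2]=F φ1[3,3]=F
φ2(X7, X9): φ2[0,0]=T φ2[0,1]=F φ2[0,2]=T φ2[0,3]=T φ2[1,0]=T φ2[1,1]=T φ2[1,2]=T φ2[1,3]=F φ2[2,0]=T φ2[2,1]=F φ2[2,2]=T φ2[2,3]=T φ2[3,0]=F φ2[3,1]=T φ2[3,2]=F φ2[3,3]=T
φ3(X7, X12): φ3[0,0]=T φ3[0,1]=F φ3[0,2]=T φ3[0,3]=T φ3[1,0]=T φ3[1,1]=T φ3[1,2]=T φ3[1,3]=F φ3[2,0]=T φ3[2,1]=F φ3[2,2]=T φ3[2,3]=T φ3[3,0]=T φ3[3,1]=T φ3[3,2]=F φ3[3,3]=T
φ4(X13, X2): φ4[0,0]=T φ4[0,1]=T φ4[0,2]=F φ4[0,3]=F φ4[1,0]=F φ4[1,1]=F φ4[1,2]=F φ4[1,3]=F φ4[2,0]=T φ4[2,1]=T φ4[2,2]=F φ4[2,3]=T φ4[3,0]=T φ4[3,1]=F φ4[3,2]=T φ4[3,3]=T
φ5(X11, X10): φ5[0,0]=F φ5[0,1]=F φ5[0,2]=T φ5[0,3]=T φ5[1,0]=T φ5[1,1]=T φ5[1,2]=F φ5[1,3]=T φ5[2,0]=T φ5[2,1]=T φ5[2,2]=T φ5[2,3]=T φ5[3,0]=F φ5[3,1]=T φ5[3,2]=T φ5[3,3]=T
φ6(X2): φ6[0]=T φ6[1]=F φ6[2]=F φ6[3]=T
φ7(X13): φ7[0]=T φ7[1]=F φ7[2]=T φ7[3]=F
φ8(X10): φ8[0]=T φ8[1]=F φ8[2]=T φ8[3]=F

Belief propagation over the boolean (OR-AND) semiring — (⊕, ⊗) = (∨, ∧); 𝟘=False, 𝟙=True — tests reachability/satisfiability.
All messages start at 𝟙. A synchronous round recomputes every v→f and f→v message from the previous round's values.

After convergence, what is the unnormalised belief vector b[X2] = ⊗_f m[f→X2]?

b[X2] = [T, F, F, T]

init: all messages = 𝟙 over 4 values
r1 m[φ0→X7] = [T, T, T, T]
r1 m[φ0→X13] = [T, T, T, T]
r1 m[φ1→X13] = [T, T, T, F]
r1 m[φ1→X11] = [T, T, T, T]
r1 m[φ2→X7] = [T, T, T, T]
r1 m[φ2→X9] = [T, T, T, T]
r1 m[φ3→X7] = [T, T, T, T]
r1 m[φ3→X12] = [T, T, T, T]
r1 m[φ4→X13] = [T, F, T, T]
r1 m[φ4→X2] = [T, T, T, T]
r1 m[φ5→X11] = [T, T, T, T]
r1 m[φ5→X10] = [T, T, T, T]
r1 m[φ6→X2] = [T, F, F, T]
r1 m[φ7→X13] = [T, F, T, F]
r1 m[φ8→X10] = [T, F, T, F]
r1 m[X7→φ0] = [T, T, T, T]
r1 m[X7→φ2] = [T, T, T, T]
r1 m[X7→φ3] = [T, T, T, T]
r1 m[X12→φ3] = [T, T, T, T]
r1 m[X13→φ0] = [T, T, T, T]
r1 m[X13→φ1] = [T, T, T, T]
r1 m[X13→φ4] = [T, T, T, T]
r1 m[X13→φ7] = [T, T, T, T]
r1 m[X9→φ2] = [T, T, T, T]
r1 m[X11→φ1] = [T, T, T, T]
r1 m[X11→φ5] = [T, T, T, T]
r1 m[X10→φ5] = [T, T, T, T]
r1 m[X10→φ8] = [T, T, T, T]
r1 m[X2→φ4] = [T, T, T, T]
r1 m[X2→φ6] = [T, T, T, T]
r2 m[φ0→X7] = [T, T, T, T]
r2 m[φ0→X13] = [T, T, T, T]
r2 m[φ1→X13] = [T, T, T, F]
r2 m[φ1→X11] = [T, T, T, T]
r2 m[φ2→X7] = [T, T, T, T]
r2 m[φ2→X9] = [T, T, T, T]
r2 m[φ3→X7] = [T, T, T, T]
r2 m[φ3→X12] = [T, T, T, T]
r2 m[φ4→X13] = [T, F, T, T]
r2 m[φ4→X2] = [T, T, T, T]
r2 m[φ5→X11] = [T, T, T, T]
r2 m[φ5→X10] = [T, T, T, T]
r2 m[φ6→X2] = [T, F, F, T]
r2 m[φ7→X13] = [T, F, T, F]
r2 m[φ8→X10] = [T, F, T, F]
r2 m[X7→φ0] = [T, T, T, T]
r2 m[X7→φ2] = [T, T, T, T]
r2 m[X7→φ3] = [T, T, T, T]
r2 m[X12→φ3] = [T, T, T, T]
r2 m[X13→φ0] = [T, F, T, F]
r2 m[X13→φ1] = [T, F, T, F]
r2 m[X13→φ4] = [T, F, T, F]
r2 m[X13→φ7] = [T, F, T, F]
r2 m[X9→φ2] = [T, T, T, T]
r2 m[X11→φ1] = [T, T, T, T]
r2 m[X11→φ5] = [T, T, T, T]
r2 m[X10→φ5] = [T, F, T, F]
r2 m[X10→φ8] = [T, T, T, T]
r2 m[X2→φ4] = [T, F, F, T]
r2 m[X2→φ6] = [T, T, T, T]
r3 m[φ0→X7] = [F, T, F, T]
r3 m[φ0→X13] = [T, T, T, T]
r3 m[φ1→X13] = [T, T, T, F]
r3 m[φ1→X11] = [T, T, T, T]
r3 m[φ2→X7] = [T, T, T, T]
r3 m[φ2→X9] = [T, T, T, T]
r3 m[φ3→X7] = [T, T, T, T]
r3 m[φ3→X12] = [T, T, T, T]
r3 m[φ4→X13] = [T, F, T, T]
r3 m[φ4→X2] = [T, T, F, T]
r3 m[φ5→X11] = [T, T, T, T]
r3 m[φ5→X10] = [T, T, T, T]
r3 m[φ6→X2] = [T, F, F, T]
r3 m[φ7→X13] = [T, F, T, F]
r3 m[φ8→X10] = [T, F, T, F]
r3 m[X7→φ0] = [T, T, T, T]
r3 m[X7→φ2] = [T, T, T, T]
r3 m[X7→φ3] = [T, T, T, T]
r3 m[X12→φ3] = [T, T, T, T]
r3 m[X13→φ0] = [T, F, T, F]
r3 m[X13→φ1] = [T, F, T, F]
r3 m[X13→φ4] = [T, F, T, F]
r3 m[X13→φ7] = [T, F, T, F]
r3 m[X9→φ2] = [T, T, T, T]
r3 m[X11→φ1] = [T, T, T, T]
r3 m[X11→φ5] = [T, T, T, T]
r3 m[X10→φ5] = [T, F, T, F]
r3 m[X10→φ8] = [T, T, T, T]
r3 m[X2→φ4] = [T, F, F, T]
r3 m[X2→φ6] = [T, T, T, T]
r4 m[φ0→X7] = [F, T, F, T]
r4 m[φ0→X13] = [T, T, T, T]
r4 m[φ1→X13] = [T, T, T, F]
r4 m[φ1→X11] = [T, T, T, T]
r4 m[φ2→X7] = [T, T, T, T]
r4 m[φ2→X9] = [T, T, T, T]
r4 m[φ3→X7] = [T, T, T, T]
r4 m[φ3→X12] = [T, T, T, T]
r4 m[φ4→X13] = [T, F, T, T]
r4 m[φ4→X2] = [T, T, F, T]
r4 m[φ5→X11] = [T, T, T, T]
r4 m[φ5→X10] = [T, T, T, T]
r4 m[φ6→X2] = [T, F, F, T]
r4 m[φ7→X13] = [T, F, T, F]
r4 m[φ8→X10] = [T, F, T, F]
r4 m[X7→φ0] = [T, T, T, T]
r4 m[X7→φ2] = [F, T, F, T]
r4 m[X7→φ3] = [F, T, F, T]
r4 m[X12→φ3] = [T, T, T, T]
r4 m[X13→φ0] = [T, F, T, F]
r4 m[X13→φ1] = [T, F, T, F]
r4 m[X13→φ4] = [T, F, T, F]
r4 m[X13→φ7] = [T, F, T, F]
r4 m[X9→φ2] = [T, T, T, T]
r4 m[X11→φ1] = [T, T, T, T]
r4 m[X11→φ5] = [T, T, T, T]
r4 m[X10→φ5] = [T, F, T, F]
r4 m[X10→φ8] = [T, T, T, T]
r4 m[X2→φ4] = [T, F, F, T]
r4 m[X2→φ6] = [T, T, F, T]
r5 m[φ0→X7] = [F, T, F, T]
r5 m[φ0→X13] = [T, T, T, T]
r5 m[φ1→X13] = [T, T, T, F]
r5 m[φ1→X11] = [T, T, T, T]
r5 m[φ2→X7] = [T, T, T, T]
r5 m[φ2→X9] = [T, T, T, T]
r5 m[φ3→X7] = [T, T, T, T]
r5 m[φ3→X12] = [T, T, T, T]
r5 m[φ4→X13] = [T, F, T, T]
r5 m[φ4→X2] = [T, T, F, T]
r5 m[φ5→X11] = [T, T, T, T]
r5 m[φ5→X10] = [T, T, T, T]
r5 m[φ6→X2] = [T, F, F, T]
r5 m[φ7→X13] = [T, F, T, F]
r5 m[φ8→X10] = [T, F, T, F]
r5 m[X7→φ0] = [T, T, T, T]
r5 m[X7→φ2] = [F, T, F, T]
r5 m[X7→φ3] = [F, T, F, T]
r5 m[X12→φ3] = [T, T, T, T]
r5 m[X13→φ0] = [T, F, T, F]
r5 m[X13→φ1] = [T, F, T, F]
r5 m[X13→φ4] = [T, F, T, F]
r5 m[X13→φ7] = [T, F, T, F]
r5 m[X9→φ2] = [T, T, T, T]
r5 m[X11→φ1] = [T, T, T, T]
r5 m[X11→φ5] = [T, T, T, T]
r5 m[X10→φ5] = [T, F, T, F]
r5 m[X10→φ8] = [T, T, T, T]
r5 m[X2→φ4] = [T, F, F, T]
r5 m[X2→φ6] = [T, T, F, T]
fixed point reached at round 5
b[X2] = ⊗ incoming = [T, F, F, T]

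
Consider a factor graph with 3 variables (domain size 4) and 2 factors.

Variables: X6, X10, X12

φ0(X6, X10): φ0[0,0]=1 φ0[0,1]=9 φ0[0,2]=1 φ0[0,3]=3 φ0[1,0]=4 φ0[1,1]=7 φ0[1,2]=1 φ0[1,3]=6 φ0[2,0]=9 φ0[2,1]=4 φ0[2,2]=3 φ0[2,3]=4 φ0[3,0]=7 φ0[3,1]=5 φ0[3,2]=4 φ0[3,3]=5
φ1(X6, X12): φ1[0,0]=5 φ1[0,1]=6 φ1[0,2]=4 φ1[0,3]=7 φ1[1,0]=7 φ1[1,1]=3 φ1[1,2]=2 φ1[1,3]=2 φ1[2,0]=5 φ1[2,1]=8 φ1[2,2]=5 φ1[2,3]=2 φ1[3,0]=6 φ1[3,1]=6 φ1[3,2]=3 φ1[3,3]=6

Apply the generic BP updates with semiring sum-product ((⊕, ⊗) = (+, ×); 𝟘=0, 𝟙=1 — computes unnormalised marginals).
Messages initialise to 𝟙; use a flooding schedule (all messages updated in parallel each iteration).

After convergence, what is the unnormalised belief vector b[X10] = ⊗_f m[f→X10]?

b[X10] = [405, 481, 180, 335]

init: all messages = 𝟙 over 4 values
r1 m[φ0→X6] = [14, 18, 20, 21]
r1 m[φ0→X10] = [21, 25, 9, 18]
r1 m[φ1→X6] = [22, 14, 20, 21]
r1 m[φ1→X12] = [23, 23, 14, 17]
r1 m[X6→φ0] = [1, 1, 1, 1]
r1 m[X6→φ1] = [1, 1, 1, 1]
r1 m[X10→φ0] = [1, 1, 1, 1]
r1 m[X12→φ1] = [1, 1, 1, 1]
r2 m[φ0→X6] = [14, 18, 20, 21]
r2 m[φ0→X10] = [21, 25, 9, 18]
r2 m[φ1→X6] = [22, 14, 20, 21]
r2 m[φ1→X12] = [23, 23, 14, 17]
r2 m[X6→φ0] = [22, 14, 20, 21]
r2 m[X6→φ1] = [14, 18, 20, 21]
r2 m[X10→φ0] = [1, 1, 1, 1]
r2 m[X12→φ1] = [1, 1, 1, 1]
r3 m[φ0→X6] = [14, 18, 20, 21]
r3 m[φ0→X10] = [405, 481, 180, 335]
r3 m[φ1→X6] = [22, 14, 20, 21]
r3 m[φ1→X12] = [422, 424, 255, 300]
r3 m[X6→φ0] = [22, 14, 20, 21]
r3 m[X6→φ1] = [14, 18, 20, 21]
r3 m[X10→φ0] = [1, 1, 1, 1]
r3 m[X12→φ1] = [1, 1, 1, 1]
r4 m[φ0→X6] = [14, 18, 20, 21]
r4 m[φ0→X10] = [405, 481, 180, 335]
r4 m[φ1→X6] = [22, 14, 20, 21]
r4 m[φ1→X12] = [422, 424, 255, 300]
r4 m[X6→φ0] = [22, 14, 20, 21]
r4 m[X6→φ1] = [14, 18, 20, 21]
r4 m[X10→φ0] = [1, 1, 1, 1]
r4 m[X12→φ1] = [1, 1, 1, 1]
fixed point reached at round 4
b[X10] = ⊗ incoming = [405, 481, 180, 335]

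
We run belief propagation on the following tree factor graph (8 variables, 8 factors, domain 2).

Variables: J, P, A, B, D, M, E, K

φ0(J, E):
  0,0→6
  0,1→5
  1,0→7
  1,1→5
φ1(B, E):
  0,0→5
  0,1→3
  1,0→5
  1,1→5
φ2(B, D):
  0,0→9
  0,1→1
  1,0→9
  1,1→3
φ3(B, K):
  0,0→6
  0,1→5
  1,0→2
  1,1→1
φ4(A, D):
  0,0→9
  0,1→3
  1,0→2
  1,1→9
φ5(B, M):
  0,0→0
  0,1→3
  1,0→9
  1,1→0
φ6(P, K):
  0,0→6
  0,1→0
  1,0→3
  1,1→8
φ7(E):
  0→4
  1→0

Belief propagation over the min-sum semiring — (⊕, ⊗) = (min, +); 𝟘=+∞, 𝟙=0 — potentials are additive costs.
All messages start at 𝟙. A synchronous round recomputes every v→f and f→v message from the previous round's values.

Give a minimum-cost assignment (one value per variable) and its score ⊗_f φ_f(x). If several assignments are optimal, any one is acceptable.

assignment: (J=0, P=0, A=0, B=0, D=1, M=0, E=1, K=1); score = 17

init: all messages = 𝟙 over 2 values
r1 m[φ0→J] = [5, 5]
r1 m[φ0→E] = [6, 5]
r1 m[φ1→B] = [3, 5]
r1 m[φ1→E] = [5, 3]
r1 m[φ2→B] = [1, 3]
r1 m[φ2→D] = [9, 1]
r1 m[φ3→B] = [5, 1]
r1 m[φ3→K] = [2, 1]
r1 m[φ4→A] = [3, 2]
r1 m[φ4→D] = [2, 3]
r1 m[φ5→B] = [0, 0]
r1 m[φ5→M] = [0, 0]
r1 m[φ6→P] = [0, 3]
r1 m[φ6→K] = [3, 0]
r1 m[φ7→E] = [4, 0]
r1 m[J→φ0] = [0, 0]
r1 m[P→φ6] = [0, 0]
r1 m[A→φ4] = [0, 0]
r1 m[B→φ1] = [0, 0]
r1 m[B→φ2] = [0, 0]
r1 m[B→φ3] = [0, 0]
r1 m[B→φ5] = [0, 0]
r1 m[D→φ2] = [0, 0]
r1 m[D→φ4] = [0, 0]
r1 m[M→φ5] = [0, 0]
r1 m[E→φ0] = [0, 0]
r1 m[E→φ1] = [0, 0]
r1 m[E→φ7] = [0, 0]
r1 m[K→φ3] = [0, 0]
r1 m[K→φ6] = [0, 0]
r2 m[φ0→J] = [5, 5]
r2 m[φ0→E] = [6, 5]
r2 m[φ1→B] = [3, 5]
r2 m[φ1→E] = [5, 3]
r2 m[φ2→B] = [1, 3]
r2 m[φ2→D] = [9, 1]
r2 m[φ3→B] = [5, 1]
r2 m[φ3→K] = [2, 1]
r2 m[φ4→A] = [3, 2]
r2 m[φ4→D] = [2, 3]
r2 m[φ5→B] = [0, 0]
r2 m[φ5→M] = [0, 0]
r2 m[φ6→P] = [0, 3]
r2 m[φ6→K] = [3, 0]
r2 m[φ7→E] = [4, 0]
r2 m[J→φ0] = [0, 0]
r2 m[P→φ6] = [0, 0]
r2 m[A→φ4] = [0, 0]
r2 m[B→φ1] = [6, 4]
r2 m[B→φ2] = [8, 6]
r2 m[B→φ3] = [4, 8]
r2 m[B→φ5] = [9, 9]
r2 m[D→φ2] = [2, 3]
r2 m[D→φ4] = [9, 1]
r2 m[M→φ5] = [0, 0]
r2 m[E→φ0] = [9, 3]
r2 m[E→φ1] = [10, 5]
r2 m[E→φ7] = [11, 8]
r2 m[K→φ3] = [3, 0]
r2 m[K→φ6] = [2, 1]
r3 m[φ0→J] = [8, 8]
r3 m[φ0→E] = [6, 5]
r3 m[φ1→B] = [8, 10]
r3 m[φ1→E] = [9, 9]
r3 m[φ2→B] = [4, 6]
r3 m[φ2→D] = [15, 9]
r3 m[φ3→B] = [5, 1]
r3 m[φ3→K] = [10, 9]
r3 m[φ4→A] = [4, 10]
r3 m[φ4→D] = [2, 3]
r3 m[φ5→B] = [0, 0]
r3 m[φ5→M] = [9, 9]
r3 m[φ6→P] = [1, 5]
r3 m[φ6→K] = [3, 0]
r3 m[φ7→E] = [4, 0]
r3 m[J→φ0] = [0, 0]
r3 m[P→φ6] = [0, 0]
r3 m[A→φ4] = [0, 0]
r3 m[B→φ1] = [6, 4]
r3 m[B→φ2] = [8, 6]
r3 m[B→φ3] = [4, 8]
r3 m[B→φ5] = [9, 9]
r3 m[D→φ2] = [2, 3]
r3 m[D→φ4] = [9, 1]
r3 m[M→φ5] = [0, 0]
r3 m[E→φ0] = [9, 3]
r3 m[E→φ1] = [10, 5]
r3 m[E→φ7] = [11, 8]
r3 m[K→φ3] = [3, 0]
r3 m[K→φ6] = [2, 1]
r4 m[φ0→J] = [8, 8]
r4 m[φ0→E] = [6, 5]
r4 m[φ1→B] = [8, 10]
r4 m[φ1→E] = [9, 9]
r4 m[φ2→B] = [4, 6]
r4 m[φ2→D] = [15, 9]
r4 m[φ3→B] = [5, 1]
r4 m[φ3→K] = [10, 9]
r4 m[φ4→A] = [4, 10]
r4 m[φ4→D] = [2, 3]
r4 m[φ5→B] = [0, 0]
r4 m[φ5→M] = [9, 9]
r4 m[φ6→P] = [1, 5]
r4 m[φ6→K] = [3, 0]
r4 m[φ7→E] = [4, 0]
r4 m[J→φ0] = [0, 0]
r4 m[P→φ6] = [0, 0]
r4 m[A→φ4] = [0, 0]
r4 m[B→φ1] = [9, 7]
r4 m[B→φ2] = [13, 11]
r4 m[B→φ3] = [12, 16]
r4 m[B→φ5] = [17, 17]
r4 m[D→φ2] = [2, 3]
r4 m[D→φ4] = [15, 9]
r4 m[M→φ5] = [0, 0]
r4 m[E→φ0] = [13, 9]
r4 m[E→φ1] = [10, 5]
r4 m[E→φ7] = [15, 14]
r4 m[K→φ3] = [3, 0]
r4 m[K→φ6] = [10, 9]
r5 m[φ0→J] = [14, 14]
r5 m[φ0→E] = [6, 5]
r5 m[φ1→B] = [8, 10]
r5 m[φ1→E] = [12, 12]
r5 m[φ2→B] = [4, 6]
r5 m[φ2→D] = [20, 14]
r5 m[φ3→B] = [5, 1]
r5 m[φ3→K] = [18, 17]
r5 m[φ4→A] = [12, 17]
r5 m[φ4→D] = [2, 3]
r5 m[φ5→B] = [0, 0]
r5 m[φ5→M] = [17, 17]
r5 m[φ6→P] = [9, 13]
r5 m[φ6→K] = [3, 0]
r5 m[φ7→E] = [4, 0]
r5 m[J→φ0] = [0, 0]
r5 m[P→φ6] = [0, 0]
r5 m[A→φ4] = [0, 0]
r5 m[B→φ1] = [9, 7]
r5 m[B→φ2] = [13, 11]
r5 m[B→φ3] = [12, 16]
r5 m[B→φ5] = [17, 17]
r5 m[D→φ2] = [2, 3]
r5 m[D→φ4] = [15, 9]
r5 m[M→φ5] = [0, 0]
r5 m[E→φ0] = [13, 9]
r5 m[E→φ1] = [10, 5]
r5 m[E→φ7] = [15, 14]
r5 m[K→φ3] = [3, 0]
r5 m[K→φ6] = [10, 9]
r6 m[φ0→J] = [14, 14]
r6 m[φ0→E] = [6, 5]
r6 m[φ1→B] = [8, 10]
r6 m[φ1→E] = [12, 12]
r6 m[φ2→B] = [4, 6]
r6 m[φ2→D] = [20, 14]
r6 m[φ3→B] = [5, 1]
r6 m[φ3→K] = [18, 17]
r6 m[φ4→A] = [12, 17]
r6 m[φ4→D] = [2, 3]
r6 m[φ5→B] = [0, 0]
r6 m[φ5→M] = [17, 17]
r6 m[φ6→P] = [9, 13]
r6 m[φ6→K] = [3, 0]
r6 m[φ7→E] = [4, 0]
r6 m[J→φ0] = [0, 0]
r6 m[P→φ6] = [0, 0]
r6 m[A→φ4] = [0, 0]
r6 m[B→φ1] = [9, 7]
r6 m[B→φ2] = [13, 11]
r6 m[B→φ3] = [12, 16]
r6 m[B→φ5] = [17, 17]
r6 m[D→φ2] = [2, 3]
r6 m[D→φ4] = [20, 14]
r6 m[M→φ5] = [0, 0]
r6 m[E→φ0] = [16, 12]
r6 m[E→φ1] = [10, 5]
r6 m[E→φ7] = [18, 17]
r6 m[K→φ3] = [3, 0]
r6 m[K→φ6] = [18, 17]
r7 m[φ0→J] = [17, 17]
r7 m[φ0→E] = [6, 5]
r7 m[φ1→B] = [8, 10]
r7 m[φ1→E] = [12, 12]
r7 m[φ2→B] = [4, 6]
r7 m[φ2→D] = [20, 14]
r7 m[φ3→B] = [5, 1]
r7 m[φ3→K] = [18, 17]
r7 m[φ4→A] = [17, 22]
r7 m[φ4→D] = [2, 3]
r7 m[φ5→B] = [0, 0]
r7 m[φ5→M] = [17, 17]
r7 m[φ6→P] = [17, 21]
r7 m[φ6→K] = [3, 0]
r7 m[φ7→E] = [4, 0]
r7 m[J→φ0] = [0, 0]
r7 m[P→φ6] = [0, 0]
r7 m[A→φ4] = [0, 0]
r7 m[B→φ1] = [9, 7]
r7 m[B→φ2] = [13, 11]
r7 m[B→φ3] = [12, 16]
r7 m[B→φ5] = [17, 17]
r7 m[D→φ2] = [2, 3]
r7 m[D→φ4] = [20, 14]
r7 m[M→φ5] = [0, 0]
r7 m[E→φ0] = [16, 12]
r7 m[E→φ1] = [10, 5]
r7 m[E→φ7] = [18, 17]
r7 m[K→φ3] = [3, 0]
r7 m[K→φ6] = [18, 17]
r8 m[φ0→J] = [17, 17]
r8 m[φ0→E] = [6, 5]
r8 m[φ1→B] = [8, 10]
r8 m[φ1→E] = [12, 12]
r8 m[φ2→B] = [4, 6]
r8 m[φ2→D] = [20, 14]
r8 m[φ3→B] = [5, 1]
r8 m[φ3→K] = [18, 17]
r8 m[φ4→A] = [17, 22]
r8 m[φ4→D] = [2, 3]
r8 m[φ5→B] = [0, 0]
r8 m[φ5→M] = [17, 17]
r8 m[φ6→P] = [17, 21]
r8 m[φ6→K] = [3, 0]
r8 m[φ7→E] = [4, 0]
r8 m[J→φ0] = [0, 0]
r8 m[P→φ6] = [0, 0]
r8 m[A→φ4] = [0, 0]
r8 m[B→φ1] = [9, 7]
r8 m[B→φ2] = [13, 11]
r8 m[B→φ3] = [12, 16]
r8 m[B→φ5] = [17, 17]
r8 m[D→φ2] = [2, 3]
r8 m[D→φ4] = [20, 14]
r8 m[M→φ5] = [0, 0]
r8 m[E→φ0] = [16, 12]
r8 m[E→φ1] = [10, 5]
r8 m[E→φ7] = [18, 17]
r8 m[K→φ3] = [3, 0]
r8 m[K→φ6] = [18, 17]
fixed point reached at round 8
traceback from J: (J=0, P=0, A=0, B=0, D=1, M=0, E=1, K=1), score=17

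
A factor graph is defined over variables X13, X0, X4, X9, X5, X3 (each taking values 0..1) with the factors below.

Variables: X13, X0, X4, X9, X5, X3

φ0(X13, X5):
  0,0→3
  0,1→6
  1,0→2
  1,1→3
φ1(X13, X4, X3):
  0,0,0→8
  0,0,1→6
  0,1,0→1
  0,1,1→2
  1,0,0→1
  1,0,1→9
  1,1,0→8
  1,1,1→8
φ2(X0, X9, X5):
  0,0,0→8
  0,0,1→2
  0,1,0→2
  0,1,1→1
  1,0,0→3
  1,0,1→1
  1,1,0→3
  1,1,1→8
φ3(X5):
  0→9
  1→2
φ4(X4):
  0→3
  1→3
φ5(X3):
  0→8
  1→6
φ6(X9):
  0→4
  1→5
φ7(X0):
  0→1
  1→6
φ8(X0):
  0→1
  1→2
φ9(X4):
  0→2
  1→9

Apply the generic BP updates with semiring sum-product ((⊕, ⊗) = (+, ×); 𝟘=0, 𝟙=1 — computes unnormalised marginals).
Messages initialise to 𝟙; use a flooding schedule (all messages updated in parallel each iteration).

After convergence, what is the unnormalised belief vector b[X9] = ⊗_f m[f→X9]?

b[X9] = [18082944, 33979680]

init: all messages = 𝟙 over 2 values
r1 m[φ0→X13] = [9, 5]
r1 m[φ0→X5] = [5, 9]
r1 m[φ1→X13] = [17, 26]
r1 m[φ1→X4] = [24, 19]
r1 m[φ1→X3] = [18, 25]
r1 m[φ2→X0] = [13, 15]
r1 m[φ2→X9] = [14, 14]
r1 m[φ2→X5] = [16, 12]
r1 m[φ3→X5] = [9, 2]
r1 m[φ4→X4] = [3, 3]
r1 m[φ5→X3] = [8, 6]
r1 m[φ6→X9] = [4, 5]
r1 m[φ7→X0] = [1, 6]
r1 m[φ8→X0] = [1, 2]
r1 m[φ9→X4] = [2, 9]
r1 m[X13→φ0] = [1, 1]
r1 m[X13→φ1] = [1, 1]
r1 m[X0→φ2] = [1, 1]
r1 m[X0→φ7] = [1, 1]
r1 m[X0→φ8] = [1, 1]
r1 m[X4→φ1] = [1, 1]
r1 m[X4→φ4] = [1, 1]
r1 m[X4→φ9] = [1, 1]
r1 m[X9→φ2] = [1, 1]
r1 m[X9→φ6] = [1, 1]
r1 m[X5→φ0] = [1, 1]
r1 m[X5→φ2] = [1, 1]
r1 m[X5→φ3] = [1, 1]
r1 m[X3→φ1] = [1, 1]
r1 m[X3→φ5] = [1, 1]
r2 m[φ0→X13] = [9, 5]
r2 m[φ0→X5] = [5, 9]
r2 m[φ1→X13] = [17, 26]
r2 m[φ1→X4] = [24, 19]
r2 m[φ1→X3] = [18, 25]
r2 m[φ2→X0] = [13, 15]
r2 m[φ2→X9] = [14, 14]
r2 m[φ2→X5] = [16, 12]
r2 m[φ3→X5] = [9, 2]
r2 m[φ4→X4] = [3, 3]
r2 m[φ5→X3] = [8, 6]
r2 m[φ6→X9] = [4, 5]
r2 m[φ7→X0] = [1, 6]
r2 m[φ8→X0] = [1, 2]
r2 m[φ9→X4] = [2, 9]
r2 m[X13→φ0] = [17, 26]
r2 m[X13→φ1] = [9, 5]
r2 m[X0→φ2] = [1, 12]
r2 m[X0→φ7] = [13, 30]
r2 m[X0→φ8] = [13, 90]
r2 m[X4→φ1] = [6, 27]
r2 m[X4→φ4] = [48, 171]
r2 m[X4→φ9] = [72, 57]
r2 m[X9→φ2] = [4, 5]
r2 m[X9→φ6] = [14, 14]
r2 m[X5→φ0] = [144, 24]
r2 m[X5→φ2] = [45, 18]
r2 m[X5→φ3] = [80, 108]
r2 m[X3→φ1] = [8, 6]
r2 m[X3→φ5] = [18, 25]
r3 m[φ0→X13] = [576, 360]
r3 m[φ0→X5] = [103, 180]
r3 m[φ1→X13] = [1140, 3396]
r3 m[φ1→X4] = [1210, 740]
r3 m[φ1→X3] = [1785, 2160]
r3 m[φ2→X0] = [2124, 2007]
r3 m[φ2→X9] = [2232, 3456]
r3 m[φ2→X5] = [366, 541]
r3 m[φ3→X5] = [9, 2]
r3 m[φ4→X4] = [3, 3]
r3 m[φ5→X3] = [8, 6]
r3 m[φ6→X9] = [4, 5]
r3 m[φ7→X0] = [1, 6]
r3 m[φ8→X0] = [1, 2]
r3 m[φ9→X4] = [2, 9]
r3 m[X13→φ0] = [17, 26]
r3 m[X13→φ1] = [9, 5]
r3 m[X0→φ2] = [1, 12]
r3 m[X0→φ7] = [13, 30]
r3 m[X0→φ8] = [13, 90]
r3 m[X4→φ1] = [6, 27]
r3 m[X4→φ4] = [48, 171]
r3 m[X4→φ9] = [72, 57]
r3 m[X9→φ2] = [4, 5]
r3 m[X9→φ6] = [14, 14]
r3 m[X5→φ0] = [144, 24]
r3 m[X5→φ2] = [45, 18]
r3 m[X5→φ3] = [80, 108]
r3 m[X3→φ1] = [8, 6]
r3 m[X3→φ5] = [18, 25]
r4 m[φ0→X13] = [576, 360]
r4 m[φ0→X5] = [103, 180]
r4 m[φ1→X13] = [1140, 3396]
r4 m[φ1→X4] = [1210, 740]
r4 m[φ1→X3] = [1785, 2160]
r4 m[φ2→X0] = [2124, 2007]
r4 m[φ2→X9] = [2232, 3456]
r4 m[φ2→X5] = [366, 541]
r4 m[φ3→X5] = [9, 2]
r4 m[φ4→X4] = [3, 3]
r4 m[φ5→X3] = [8, 6]
r4 m[φ6→X9] = [4, 5]
r4 m[φ7→X0] = [1, 6]
r4 m[φ8→X0] = [1, 2]
r4 m[φ9→X4] = [2, 9]
r4 m[X13→φ0] = [1140, 3396]
r4 m[X13→φ1] = [576, 360]
r4 m[X0→φ2] = [1, 12]
r4 m[X0→φ7] = [2124, 4014]
r4 m[X0→φ8] = [2124, 12042]
r4 m[X4→φ1] = [6, 27]
r4 m[X4→φ4] = [2420, 6660]
r4 m[X4→φ9] = [3630, 2220]
r4 m[X9→φ2] = [4, 5]
r4 m[X9→φ6] = [2232, 3456]
r4 m[X5→φ0] = [3294, 1082]
r4 m[X5→φ2] = [927, 360]
r4 m[X5→φ3] = [37698, 97380]
r4 m[X3→φ1] = [8, 6]
r4 m[X3→φ5] = [1785, 2160]
r5 m[φ0→X13] = [16374, 9834]
r5 m[φ0→X5] = [10212, 17028]
r5 m[φ1→X13] = [1140, 3396]
r5 m[φ1→X4] = [79920, 51840]
r5 m[φ1→X3] = [123120, 149040]
r5 m[φ2→X0] = [43614, 40869]
r5 m[φ2→X9] = [45828, 70146]
r5 m[φ2→X5] = [366, 541]
r5 m[φ3→X5] = [9, 2]
r5 m[φ4→X4] = [3, 3]
r5 m[φ5→X3] = [8, 6]
r5 m[φ6→X9] = [4, 5]
r5 m[φ7→X0] = [1, 6]
r5 m[φ8→X0] = [1, 2]
r5 m[φ9→X4] = [2, 9]
r5 m[X13→φ0] = [1140, 3396]
r5 m[X13→φ1] = [576, 360]
r5 m[X0→φ2] = [1, 12]
r5 m[X0→φ7] = [2124, 4014]
r5 m[X0→φ8] = [2124, 12042]
r5 m[X4→φ1] = [6, 27]
r5 m[X4→φ4] = [2420, 6660]
r5 m[X4→φ9] = [3630, 2220]
r5 m[X9→φ2] = [4, 5]
r5 m[X9→φ6] = [2232, 3456]
r5 m[X5→φ0] = [3294, 1082]
r5 m[X5→φ2] = [927, 360]
r5 m[X5→φ3] = [37698, 97380]
r5 m[X3→φ1] = [8, 6]
r5 m[X3→φ5] = [1785, 2160]
r6 m[φ0→X13] = [16374, 9834]
r6 m[φ0→X5] = [10212, 17028]
r6 m[φ1→X13] = [1140, 3396]
r6 m[φ1→X4] = [79920, 51840]
r6 m[φ1→X3] = [123120, 149040]
r6 m[φ2→X0] = [43614, 40869]
r6 m[φ2→X9] = [45828, 70146]
r6 m[φ2→X5] = [366, 541]
r6 m[φ3→X5] = [9, 2]
r6 m[φ4→X4] = [3, 3]
r6 m[φ5→X3] = [8, 6]
r6 m[φ6→X9] = [4, 5]
r6 m[φ7→X0] = [1, 6]
r6 m[φ8→X0] = [1, 2]
r6 m[φ9→X4] = [2, 9]
r6 m[X13→φ0] = [1140, 3396]
r6 m[X13→φ1] = [16374, 9834]
r6 m[X0→φ2] = [1, 12]
r6 m[X0→φ7] = [43614, 81738]
r6 m[X0→φ8] = [43614, 245214]
r6 m[X4→φ1] = [6, 27]
r6 m[X4→φ4] = [159840, 466560]
r6 m[X4→φ9] = [239760, 155520]
r6 m[X9→φ2] = [4, 5]
r6 m[X9→φ6] = [45828, 70146]
r6 m[X5→φ0] = [3294, 1082]
r6 m[X5→φ2] = [91908, 34056]
r6 m[X5→φ3] = [3737592, 9212148]
r6 m[X3→φ1] = [8, 6]
r6 m[X3→φ5] = [123120, 149040]
r7 m[φ0→X13] = [16374, 9834]
r7 m[φ0→X5] = [10212, 17028]
r7 m[φ1→X13] = [1140, 3396]
r7 m[φ1→X4] = [2247108, 1428888]
r7 m[φ1→X3] = [3411198, 4128840]
r7 m[φ2→X0] = [4302864, 3979980]
r7 m[φ2→X9] = [4520736, 6795936]
r7 m[φ2→X5] = [366, 541]
r7 m[φ3→X5] = [9, 2]
r7 m[φ4→X4] = [3, 3]
r7 m[φ5→X3] = [8, 6]
r7 m[φ6→X9] = [4, 5]
r7 m[φ7→X0] = [1, 6]
r7 m[φ8→X0] = [1, 2]
r7 m[φ9→X4] = [2, 9]
r7 m[X13→φ0] = [1140, 3396]
r7 m[X13→φ1] = [16374, 9834]
r7 m[X0→φ2] = [1, 12]
r7 m[X0→φ7] = [43614, 81738]
r7 m[X0→φ8] = [43614, 245214]
r7 m[X4→φ1] = [6, 27]
r7 m[X4→φ4] = [159840, 466560]
r7 m[X4→φ9] = [239760, 155520]
r7 m[X9→φ2] = [4, 5]
r7 m[X9→φ6] = [45828, 70146]
r7 m[X5→φ0] = [3294, 1082]
r7 m[X5→φ2] = [91908, 34056]
r7 m[X5→φ3] = [3737592, 9212148]
r7 m[X3→φ1] = [8, 6]
r7 m[X3→φ5] = [123120, 149040]
r8 m[φ0→X13] = [16374, 9834]
r8 m[φ0→X5] = [10212, 17028]
r8 m[φ1→X13] = [1140, 3396]
r8 m[φ1→X4] = [2247108, 1428888]
r8 m[φ1→X3] = [3411198, 4128840]
r8 m[φ2→X0] = [4302864, 3979980]
r8 m[φ2→X9] = [4520736, 6795936]
r8 m[φ2→X5] = [366, 541]
r8 m[φ3→X5] = [9, 2]
r8 m[φ4→X4] = [3, 3]
r8 m[φ5→X3] = [8, 6]
r8 m[φ6→X9] = [4, 5]
r8 m[φ7→X0] = [1, 6]
r8 m[φ8→X0] = [1, 2]
r8 m[φ9→X4] = [2, 9]
r8 m[X13→φ0] = [1140, 3396]
r8 m[X13→φ1] = [16374, 9834]
r8 m[X0→φ2] = [1, 12]
r8 m[X0→φ7] = [4302864, 7959960]
r8 m[X0→φ8] = [4302864, 23879880]
r8 m[X4→φ1] = [6, 27]
r8 m[X4→φ4] = [4494216, 12859992]
r8 m[X4→φ9] = [6741324, 4286664]
r8 m[X9→φ2] = [4, 5]
r8 m[X9→φ6] = [4520736, 6795936]
r8 m[X5→φ0] = [3294, 1082]
r8 m[X5→φ2] = [91908, 34056]
r8 m[X5→φ3] = [3737592, 9212148]
r8 m[X3→φ1] = [8, 6]
r8 m[X3→φ5] = [3411198, 4128840]
r9 m[φ0→X13] = [16374, 9834]
r9 m[φ0→X5] = [10212, 17028]
r9 m[φ1→X13] = [1140, 3396]
r9 m[φ1→X4] = [2247108, 1428888]
r9 m[φ1→X3] = [3411198, 4128840]
r9 m[φ2→X0] = [4302864, 3979980]
r9 m[φ2→X9] = [4520736, 6795936]
r9 m[φ2→X5] = [366, 541]
r9 m[φ3→X5] = [9, 2]
r9 m[φ4→X4] = [3, 3]
r9 m[φ5→X3] = [8, 6]
r9 m[φ6→X9] = [4, 5]
r9 m[φ7→X0] = [1, 6]
r9 m[φ8→X0] = [1, 2]
r9 m[φ9→X4] = [2, 9]
r9 m[X13→φ0] = [1140, 3396]
r9 m[X13→φ1] = [16374, 9834]
r9 m[X0→φ2] = [1, 12]
r9 m[X0→φ7] = [4302864, 7959960]
r9 m[X0→φ8] = [4302864, 23879880]
r9 m[X4→φ1] = [6, 27]
r9 m[X4→φ4] = [4494216, 12859992]
r9 m[X4→φ9] = [6741324, 4286664]
r9 m[X9→φ2] = [4, 5]
r9 m[X9→φ6] = [4520736, 6795936]
r9 m[X5→φ0] = [3294, 1082]
r9 m[X5→φ2] = [91908, 34056]
r9 m[X5→φ3] = [3737592, 9212148]
r9 m[X3→φ1] = [8, 6]
r9 m[X3→φ5] = [3411198, 4128840]
fixed point reached at round 9
b[X9] = ⊗ incoming = [18082944, 33979680]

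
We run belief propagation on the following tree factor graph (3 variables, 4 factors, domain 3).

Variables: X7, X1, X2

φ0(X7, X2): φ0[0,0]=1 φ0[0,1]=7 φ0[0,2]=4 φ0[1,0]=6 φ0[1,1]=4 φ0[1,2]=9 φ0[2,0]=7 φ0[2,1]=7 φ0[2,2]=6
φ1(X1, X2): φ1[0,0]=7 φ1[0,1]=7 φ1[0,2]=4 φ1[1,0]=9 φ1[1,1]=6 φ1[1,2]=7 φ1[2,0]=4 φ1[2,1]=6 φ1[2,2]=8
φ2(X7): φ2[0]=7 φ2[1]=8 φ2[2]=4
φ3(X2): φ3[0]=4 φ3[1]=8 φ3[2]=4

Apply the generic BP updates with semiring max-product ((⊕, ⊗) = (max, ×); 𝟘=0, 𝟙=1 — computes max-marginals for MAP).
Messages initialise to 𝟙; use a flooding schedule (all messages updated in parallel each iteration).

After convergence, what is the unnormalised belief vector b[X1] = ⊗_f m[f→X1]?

b[X1] = [2744, 2352, 2352]

init: all messages = 𝟙 over 3 values
r1 m[φ0→X7] = [7, 9, 7]
r1 m[φ0→X2] = [7, 7, 9]
r1 m[φ1→X1] = [7, 9, 8]
r1 m[φ1→X2] = [9, 7, 8]
r1 m[φ2→X7] = [7, 8, 4]
r1 m[φ3→X2] = [4, 8, 4]
r1 m[X7→φ0] = [1, 1, 1]
r1 m[X7→φ2] = [1, 1, 1]
r1 m[X1→φ1] = [1, 1, 1]
r1 m[X2→φ0] = [1, 1, 1]
r1 m[X2→φ1] = [1, 1, 1]
r1 m[X2→φ3] = [1, 1, 1]
r2 m[φ0→X7] = [7, 9, 7]
r2 m[φ0→X2] = [7, 7, 9]
r2 m[φ1→X1] = [7, 9, 8]
r2 m[φ1→X2] = [9, 7, 8]
r2 m[φ2→X7] = [7, 8, 4]
r2 m[φ3→X2] = [4, 8, 4]
r2 m[X7→φ0] = [7, 8, 4]
r2 m[X7→φ2] = [7, 9, 7]
r2 m[X1→φ1] = [1, 1, 1]
r2 m[X2→φ0] = [36, 56, 32]
r2 m[X2→φ1] = [28, 56, 36]
r2 m[X2→φ3] = [63, 49, 72]
r3 m[φ0→X7] = [392, 288, 392]
r3 m[φ0→X2] = [48, 49, 72]
r3 m[φ1→X1] = [392, 336, 336]
r3 m[φ1→X2] = [9, 7, 8]
r3 m[φ2→X7] = [7, 8, 4]
r3 m[φ3→X2] = [4, 8, 4]
r3 m[X7→φ0] = [7, 8, 4]
r3 m[X7→φ2] = [7, 9, 7]
r3 m[X1→φ1] = [1, 1, 1]
r3 m[X2→φ0] = [36, 56, 32]
r3 m[X2→φ1] = [28, 56, 36]
r3 m[X2→φ3] = [63, 49, 72]
r4 m[φ0→X7] = [392, 288, 392]
r4 m[φ0→X2] = [48, 49, 72]
r4 m[φ1→X1] = [392, 336, 336]
r4 m[φ1→X2] = [9, 7, 8]
r4 m[φ2→X7] = [7, 8, 4]
r4 m[φ3→X2] = [4, 8, 4]
r4 m[X7→φ0] = [7, 8, 4]
r4 m[X7→φ2] = [392, 288, 392]
r4 m[X1→φ1] = [1, 1, 1]
r4 m[X2→φ0] = [36, 56, 32]
r4 m[X2→φ1] = [192, 392, 288]
r4 m[X2→φ3] = [432, 343, 576]
r5 m[φ0→X7] = [392, 288, 392]
r5 m[φ0→X2] = [48, 49, 72]
r5 m[φ1→X1] = [2744, 2352, 2352]
r5 m[φ1→X2] = [9, 7, 8]
r5 m[φ2→X7] = [7, 8, 4]
r5 m[φ3→X2] = [4, 8, 4]
r5 m[X7→φ0] = [7, 8, 4]
r5 m[X7→φ2] = [392, 288, 392]
r5 m[X1→φ1] = [1, 1, 1]
r5 m[X2→φ0] = [36, 56, 32]
r5 m[X2→φ1] = [192, 392, 288]
r5 m[X2→φ3] = [432, 343, 576]
r6 m[φ0→X7] = [392, 288, 392]
r6 m[φ0→X2] = [48, 49, 72]
r6 m[φ1→X1] = [2744, 2352, 2352]
r6 m[φ1→X2] = [9, 7, 8]
r6 m[φ2→X7] = [7, 8, 4]
r6 m[φ3→X2] = [4, 8, 4]
r6 m[X7→φ0] = [7, 8, 4]
r6 m[X7→φ2] = [392, 288, 392]
r6 m[X1→φ1] = [1, 1, 1]
r6 m[X2→φ0] = [36, 56, 32]
r6 m[X2→φ1] = [192, 392, 288]
r6 m[X2→φ3] = [432, 343, 576]
fixed point reached at round 6
b[X1] = ⊗ incoming = [2744, 2352, 2352]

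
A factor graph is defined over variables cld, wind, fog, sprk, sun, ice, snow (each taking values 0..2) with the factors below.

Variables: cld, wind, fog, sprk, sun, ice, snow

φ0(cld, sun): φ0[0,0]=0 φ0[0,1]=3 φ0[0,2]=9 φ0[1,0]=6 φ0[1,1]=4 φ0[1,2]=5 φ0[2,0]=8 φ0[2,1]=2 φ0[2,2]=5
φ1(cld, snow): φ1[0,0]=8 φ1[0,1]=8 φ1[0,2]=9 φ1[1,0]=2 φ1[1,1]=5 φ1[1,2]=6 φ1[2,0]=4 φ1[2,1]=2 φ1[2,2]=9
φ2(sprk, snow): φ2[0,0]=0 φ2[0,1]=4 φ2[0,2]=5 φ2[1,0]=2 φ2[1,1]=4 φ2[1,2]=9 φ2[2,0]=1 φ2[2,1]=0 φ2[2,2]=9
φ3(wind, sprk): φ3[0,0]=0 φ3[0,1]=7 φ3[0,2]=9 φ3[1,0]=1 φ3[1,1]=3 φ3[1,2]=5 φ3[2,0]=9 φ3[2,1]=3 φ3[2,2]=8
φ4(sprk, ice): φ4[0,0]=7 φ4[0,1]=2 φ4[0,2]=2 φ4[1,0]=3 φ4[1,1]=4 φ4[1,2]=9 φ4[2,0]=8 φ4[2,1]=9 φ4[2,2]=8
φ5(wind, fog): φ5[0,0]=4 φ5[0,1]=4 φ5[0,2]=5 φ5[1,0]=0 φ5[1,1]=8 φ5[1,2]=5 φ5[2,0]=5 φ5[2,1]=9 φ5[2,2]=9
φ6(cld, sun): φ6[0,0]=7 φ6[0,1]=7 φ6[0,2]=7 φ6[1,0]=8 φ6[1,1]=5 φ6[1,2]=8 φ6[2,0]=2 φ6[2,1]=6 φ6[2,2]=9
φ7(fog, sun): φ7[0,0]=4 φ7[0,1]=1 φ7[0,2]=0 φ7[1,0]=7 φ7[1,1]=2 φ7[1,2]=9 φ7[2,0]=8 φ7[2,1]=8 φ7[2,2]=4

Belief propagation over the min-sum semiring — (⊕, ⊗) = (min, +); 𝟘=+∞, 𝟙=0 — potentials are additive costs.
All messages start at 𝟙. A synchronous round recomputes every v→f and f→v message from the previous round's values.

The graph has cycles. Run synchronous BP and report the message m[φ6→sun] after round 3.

message @ round 3 = [6, 10, 13]

init: all messages = 𝟙 over 3 values
r1 m[φ0→cld] = [0, 4, 2]
r1 m[φ0→sun] = [0, 2, 5]
r1 m[φ1→cld] = [8, 2, 2]
r1 m[φ1→snow] = [2, 2, 6]
r1 m[φ2→sprk] = [0, 2, 0]
r1 m[φ2→snow] = [0, 0, 5]
r1 m[φ3→wind] = [0, 1, 3]
r1 m[φ3→sprk] = [0, 3, 5]
r1 m[φ4→sprk] = [2, 3, 8]
r1 m[φ4→ice] = [3, 2, 2]
r1 m[φ5→wind] = [4, 0, 5]
r1 m[φ5→fog] = [0, 4, 5]
r1 m[φ6→cld] = [7, 5, 2]
r1 m[φ6→sun] = [2, 5, 7]
r1 m[φ7→fog] = [0, 2, 4]
r1 m[φ7→sun] = [4, 1, 0]
r1 m[cld→φ0] = [0, 0, 0]
r1 m[cld→φ1] = [0, 0, 0]
r1 m[cld→φ6] = [0, 0, 0]
r1 m[wind→φ3] = [0, 0, 0]
r1 m[wind→φ5] = [0, 0, 0]
r1 m[fog→φ5] = [0, 0, 0]
r1 m[fog→φ7] = [0, 0, 0]
r1 m[sprk→φ2] = [0, 0, 0]
r1 m[sprk→φ3] = [0, 0, 0]
r1 m[sprk→φ4] = [0, 0, 0]
r1 m[sun→φ0] = [0, 0, 0]
r1 m[sun→φ6] = [0, 0, 0]
r1 m[sun→φ7] = [0, 0, 0]
r1 m[ice→φ4] = [0, 0, 0]
r1 m[snow→φ1] = [0, 0, 0]
r1 m[snow→φ2] = [0, 0, 0]
r2 m[φ0→cld] = [0, 4, 2]
r2 m[φ0→sun] = [0, 2, 5]
r2 m[φ1→cld] = [8, 2, 2]
r2 m[φ1→snow] = [2, 2, 6]
r2 m[φ2→sprk] = [0, 2, 0]
r2 m[φ2→snow] = [0, 0, 5]
r2 m[φ3→wind] = [0, 1, 3]
r2 m[φ3→sprk] = [0, 3, 5]
r2 m[φ4→sprk] = [2, 3, 8]
r2 m[φ4→ice] = [3, 2, 2]
r2 m[φ5→wind] = [4, 0, 5]
r2 m[φ5→fog] = [0, 4, 5]
r2 m[φ6→cld] = [7, 5, 2]
r2 m[φ6→sun] = [2, 5, 7]
r2 m[φ7→fog] = [0, 2, 4]
r2 m[φ7→sun] = [4, 1, 0]
r2 m[cld→φ0] = [15, 7, 4]
r2 m[cld→φ1] = [7, 9, 4]
r2 m[cld→φ6] = [8, 6, 4]
r2 m[wind→φ3] = [4, 0, 5]
r2 m[wind→φ5] = [0, 1, 3]
r2 m[fog→φ5] = [0, 2, 4]
r2 m[fog→φ7] = [0, 4, 5]
r2 m[sprk→φ2] = [2, 6, 13]
r2 m[sprk→φ3] = [2, 5, 8]
r2 m[sprk→φ4] = [0, 5, 5]
r2 m[sun→φ0] = [6, 6, 7]
r2 m[sun→φ6] = [4, 3, 5]
r2 m[sun→φ7] = [2, 7, 12]
r2 m[ice→φ4] = [0, 0, 0]
r2 m[snow→φ1] = [0, 0, 5]
r2 m[snow→φ2] = [2, 2, 6]
r3 m[φ0→cld] = [6, 10, 8]
r3 m[φ0→sun] = [12, 6, 9]
r3 m[φ1→cld] = [8, 2, 2]
r3 m[φ1→snow] = [8, 6, 13]
r3 m[φ2→sprk] = [2, 4, 2]
r3 m[φ2→snow] = [2, 6, 7]
r3 m[φ3→wind] = [2, 3, 8]
r3 m[φ3→sprk] = [1, 3, 5]
r3 m[φ4→sprk] = [2, 3, 8]
r3 m[φ4→ice] = [7, 2, 2]
r3 m[φ5→wind] = [4, 0, 5]
r3 m[φ5→fog] = [1, 4, 5]
r3 m[φ6→cld] = [10, 8, 6]
r3 m[φ6→sun] = [6, 10, 13]
r3 m[φ7→fog] = [6, 9, 10]
r3 m[φ7→sun] = [4, 1, 0]
r3 m[cld→φ0] = [15, 7, 4]
r3 m[cld→φ1] = [7, 9, 4]
r3 m[cld→φ6] = [8, 6, 4]
r3 m[wind→φ3] = [4, 0, 5]
r3 m[wind→φ5] = [0, 1, 3]
r3 m[fog→φ5] = [0, 2, 4]
r3 m[fog→φ7] = [0, 4, 5]
r3 m[sprk→φ2] = [2, 6, 13]
r3 m[sprk→φ3] = [2, 5, 8]
r3 m[sprk→φ4] = [0, 5, 5]
r3 m[sun→φ0] = [6, 6, 7]
r3 m[sun→φ6] = [4, 3, 5]
r3 m[sun→φ7] = [2, 7, 12]
r3 m[ice→φ4] = [0, 0, 0]
r3 m[snow→φ1] = [0, 0, 5]
r3 m[snow→φ2] = [2, 2, 6]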